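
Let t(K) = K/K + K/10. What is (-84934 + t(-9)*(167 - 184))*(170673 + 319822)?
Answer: -83321072343/2 ≈ -4.1661e+10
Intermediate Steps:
t(K) = 1 + K/10 (t(K) = 1 + K*(⅒) = 1 + K/10)
(-84934 + t(-9)*(167 - 184))*(170673 + 319822) = (-84934 + (1 + (⅒)*(-9))*(167 - 184))*(170673 + 319822) = (-84934 + (1 - 9/10)*(-17))*490495 = (-84934 + (⅒)*(-17))*490495 = (-84934 - 17/10)*490495 = -849357/10*490495 = -83321072343/2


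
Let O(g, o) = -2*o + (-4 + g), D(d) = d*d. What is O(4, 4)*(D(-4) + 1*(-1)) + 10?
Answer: -110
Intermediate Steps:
D(d) = d²
O(g, o) = -4 + g - 2*o
O(4, 4)*(D(-4) + 1*(-1)) + 10 = (-4 + 4 - 2*4)*((-4)² + 1*(-1)) + 10 = (-4 + 4 - 8)*(16 - 1) + 10 = -8*15 + 10 = -120 + 10 = -110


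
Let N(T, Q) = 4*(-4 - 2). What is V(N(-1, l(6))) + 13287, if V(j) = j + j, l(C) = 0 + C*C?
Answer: 13239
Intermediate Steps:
l(C) = C² (l(C) = 0 + C² = C²)
N(T, Q) = -24 (N(T, Q) = 4*(-6) = -24)
V(j) = 2*j
V(N(-1, l(6))) + 13287 = 2*(-24) + 13287 = -48 + 13287 = 13239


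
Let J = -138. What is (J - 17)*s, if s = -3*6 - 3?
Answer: 3255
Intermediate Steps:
s = -21 (s = -18 - 3 = -21)
(J - 17)*s = (-138 - 17)*(-21) = -155*(-21) = 3255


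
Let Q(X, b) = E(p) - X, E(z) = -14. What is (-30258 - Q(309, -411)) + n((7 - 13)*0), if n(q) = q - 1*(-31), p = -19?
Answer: -29904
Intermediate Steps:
Q(X, b) = -14 - X
n(q) = 31 + q (n(q) = q + 31 = 31 + q)
(-30258 - Q(309, -411)) + n((7 - 13)*0) = (-30258 - (-14 - 1*309)) + (31 + (7 - 13)*0) = (-30258 - (-14 - 309)) + (31 - 6*0) = (-30258 - 1*(-323)) + (31 + 0) = (-30258 + 323) + 31 = -29935 + 31 = -29904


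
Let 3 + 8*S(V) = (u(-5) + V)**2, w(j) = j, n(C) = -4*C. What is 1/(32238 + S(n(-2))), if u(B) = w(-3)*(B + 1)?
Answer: 8/258301 ≈ 3.0972e-5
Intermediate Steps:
u(B) = -3 - 3*B (u(B) = -3*(B + 1) = -3*(1 + B) = -3 - 3*B)
S(V) = -3/8 + (12 + V)**2/8 (S(V) = -3/8 + ((-3 - 3*(-5)) + V)**2/8 = -3/8 + ((-3 + 15) + V)**2/8 = -3/8 + (12 + V)**2/8)
1/(32238 + S(n(-2))) = 1/(32238 + (-3/8 + (12 - 4*(-2))**2/8)) = 1/(32238 + (-3/8 + (12 + 8)**2/8)) = 1/(32238 + (-3/8 + (1/8)*20**2)) = 1/(32238 + (-3/8 + (1/8)*400)) = 1/(32238 + (-3/8 + 50)) = 1/(32238 + 397/8) = 1/(258301/8) = 8/258301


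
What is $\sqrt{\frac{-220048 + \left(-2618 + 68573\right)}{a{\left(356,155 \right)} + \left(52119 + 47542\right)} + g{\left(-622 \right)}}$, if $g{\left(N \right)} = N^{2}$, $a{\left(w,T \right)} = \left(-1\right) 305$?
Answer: $\frac{\sqrt{954788621364629}}{49678} \approx 622.0$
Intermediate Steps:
$a{\left(w,T \right)} = -305$
$\sqrt{\frac{-220048 + \left(-2618 + 68573\right)}{a{\left(356,155 \right)} + \left(52119 + 47542\right)} + g{\left(-622 \right)}} = \sqrt{\frac{-220048 + \left(-2618 + 68573\right)}{-305 + \left(52119 + 47542\right)} + \left(-622\right)^{2}} = \sqrt{\frac{-220048 + 65955}{-305 + 99661} + 386884} = \sqrt{- \frac{154093}{99356} + 386884} = \sqrt{\frac{38439092611}{99356}} = \frac{\sqrt{954788621364629}}{49678}$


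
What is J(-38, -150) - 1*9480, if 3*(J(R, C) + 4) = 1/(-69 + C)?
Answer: -6230989/657 ≈ -9484.0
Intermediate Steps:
J(R, C) = -4 + 1/(3*(-69 + C))
J(-38, -150) - 1*9480 = (829 - 12*(-150))/(3*(-69 - 150)) - 1*9480 = (⅓)*(829 + 1800)/(-219) - 9480 = (⅓)*(-1/219)*2629 - 9480 = -2629/657 - 9480 = -6230989/657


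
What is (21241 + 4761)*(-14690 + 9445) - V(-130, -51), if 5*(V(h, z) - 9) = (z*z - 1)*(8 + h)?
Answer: -136317059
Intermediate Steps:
V(h, z) = 9 + (-1 + z**2)*(8 + h)/5 (V(h, z) = 9 + ((z*z - 1)*(8 + h))/5 = 9 + ((z**2 - 1)*(8 + h))/5 = 9 + ((-1 + z**2)*(8 + h))/5 = 9 + (-1 + z**2)*(8 + h)/5)
(21241 + 4761)*(-14690 + 9445) - V(-130, -51) = (21241 + 4761)*(-14690 + 9445) - (37/5 - 1/5*(-130) + (8/5)*(-51)**2 + (1/5)*(-130)*(-51)**2) = 26002*(-5245) - (37/5 + 26 + (8/5)*2601 + (1/5)*(-130)*2601) = -136380490 - (37/5 + 26 + 20808/5 - 67626) = -136380490 - 1*(-63431) = -136380490 + 63431 = -136317059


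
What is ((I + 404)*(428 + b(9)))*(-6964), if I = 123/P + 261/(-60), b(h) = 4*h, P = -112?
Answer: -45074357684/35 ≈ -1.2878e+9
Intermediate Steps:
I = -3051/560 (I = 123/(-112) + 261/(-60) = 123*(-1/112) + 261*(-1/60) = -123/112 - 87/20 = -3051/560 ≈ -5.4482)
((I + 404)*(428 + b(9)))*(-6964) = ((-3051/560 + 404)*(428 + 4*9))*(-6964) = (223189*(428 + 36)/560)*(-6964) = ((223189/560)*464)*(-6964) = (6472481/35)*(-6964) = -45074357684/35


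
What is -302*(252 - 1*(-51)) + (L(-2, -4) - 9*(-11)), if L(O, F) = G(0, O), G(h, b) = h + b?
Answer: -91409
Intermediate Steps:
G(h, b) = b + h
L(O, F) = O (L(O, F) = O + 0 = O)
-302*(252 - 1*(-51)) + (L(-2, -4) - 9*(-11)) = -302*(252 - 1*(-51)) + (-2 - 9*(-11)) = -302*(252 + 51) + (-2 + 99) = -302*303 + 97 = -91506 + 97 = -91409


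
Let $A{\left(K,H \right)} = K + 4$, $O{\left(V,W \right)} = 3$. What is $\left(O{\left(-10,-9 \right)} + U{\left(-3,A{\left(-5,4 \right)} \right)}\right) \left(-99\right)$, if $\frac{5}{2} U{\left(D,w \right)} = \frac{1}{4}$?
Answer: $- \frac{3069}{10} \approx -306.9$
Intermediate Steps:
$A{\left(K,H \right)} = 4 + K$
$U{\left(D,w \right)} = \frac{1}{10}$ ($U{\left(D,w \right)} = \frac{2}{5 \cdot 4} = \frac{2}{5} \cdot \frac{1}{4} = \frac{1}{10}$)
$\left(O{\left(-10,-9 \right)} + U{\left(-3,A{\left(-5,4 \right)} \right)}\right) \left(-99\right) = \left(3 + \frac{1}{10}\right) \left(-99\right) = \frac{31}{10} \left(-99\right) = - \frac{3069}{10}$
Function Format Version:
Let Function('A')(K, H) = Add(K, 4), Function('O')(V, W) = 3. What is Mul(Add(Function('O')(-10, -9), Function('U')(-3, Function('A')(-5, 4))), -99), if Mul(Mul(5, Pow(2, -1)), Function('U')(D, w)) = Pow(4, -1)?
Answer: Rational(-3069, 10) ≈ -306.90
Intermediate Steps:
Function('A')(K, H) = Add(4, K)
Function('U')(D, w) = Rational(1, 10) (Function('U')(D, w) = Mul(Rational(2, 5), Pow(4, -1)) = Mul(Rational(2, 5), Rational(1, 4)) = Rational(1, 10))
Mul(Add(Function('O')(-10, -9), Function('U')(-3, Function('A')(-5, 4))), -99) = Mul(Add(3, Rational(1, 10)), -99) = Mul(Rational(31, 10), -99) = Rational(-3069, 10)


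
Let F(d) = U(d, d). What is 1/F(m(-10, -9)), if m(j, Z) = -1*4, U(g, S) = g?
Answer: -¼ ≈ -0.25000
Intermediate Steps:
m(j, Z) = -4
F(d) = d
1/F(m(-10, -9)) = 1/(-4) = -¼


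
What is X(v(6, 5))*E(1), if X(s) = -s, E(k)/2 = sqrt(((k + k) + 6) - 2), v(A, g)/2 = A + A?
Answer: -48*sqrt(6) ≈ -117.58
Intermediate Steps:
v(A, g) = 4*A (v(A, g) = 2*(A + A) = 2*(2*A) = 4*A)
E(k) = 2*sqrt(4 + 2*k) (E(k) = 2*sqrt(((k + k) + 6) - 2) = 2*sqrt((2*k + 6) - 2) = 2*sqrt((6 + 2*k) - 2) = 2*sqrt(4 + 2*k))
X(v(6, 5))*E(1) = (-4*6)*(2*sqrt(4 + 2*1)) = (-1*24)*(2*sqrt(4 + 2)) = -48*sqrt(6)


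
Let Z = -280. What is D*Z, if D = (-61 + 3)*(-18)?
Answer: -292320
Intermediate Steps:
D = 1044 (D = -58*(-18) = 1044)
D*Z = 1044*(-280) = -292320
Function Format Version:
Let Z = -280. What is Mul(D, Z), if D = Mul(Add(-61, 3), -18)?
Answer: -292320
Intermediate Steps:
D = 1044 (D = Mul(-58, -18) = 1044)
Mul(D, Z) = Mul(1044, -280) = -292320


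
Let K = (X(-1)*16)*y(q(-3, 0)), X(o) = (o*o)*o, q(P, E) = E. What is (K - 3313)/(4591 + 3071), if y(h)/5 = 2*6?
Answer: -4273/7662 ≈ -0.55769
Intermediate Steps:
X(o) = o³ (X(o) = o²*o = o³)
y(h) = 60 (y(h) = 5*(2*6) = 5*12 = 60)
K = -960 (K = ((-1)³*16)*60 = -1*16*60 = -16*60 = -960)
(K - 3313)/(4591 + 3071) = (-960 - 3313)/(4591 + 3071) = -4273/7662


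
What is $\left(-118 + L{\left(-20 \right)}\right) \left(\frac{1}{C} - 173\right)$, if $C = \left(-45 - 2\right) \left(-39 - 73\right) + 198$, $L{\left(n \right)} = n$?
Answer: $\frac{65199825}{2731} \approx 23874.0$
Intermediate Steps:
$C = 5462$ ($C = \left(-45 + \left(-56 + 54\right)\right) \left(-112\right) + 198 = \left(-45 - 2\right) \left(-112\right) + 198 = \left(-47\right) \left(-112\right) + 198 = 5264 + 198 = 5462$)
$\left(-118 + L{\left(-20 \right)}\right) \left(\frac{1}{C} - 173\right) = \left(-118 - 20\right) \left(\frac{1}{5462} - 173\right) = - 138 \left(\frac{1}{5462} - 173\right) = \left(-138\right) \left(- \frac{944925}{5462}\right) = \frac{65199825}{2731}$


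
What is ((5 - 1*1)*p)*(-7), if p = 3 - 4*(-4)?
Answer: -532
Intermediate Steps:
p = 19 (p = 3 + 16 = 19)
((5 - 1*1)*p)*(-7) = ((5 - 1*1)*19)*(-7) = ((5 - 1)*19)*(-7) = (4*19)*(-7) = 76*(-7) = -532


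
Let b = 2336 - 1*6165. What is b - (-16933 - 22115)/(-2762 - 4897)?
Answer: -9788453/2553 ≈ -3834.1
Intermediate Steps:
b = -3829 (b = 2336 - 6165 = -3829)
b - (-16933 - 22115)/(-2762 - 4897) = -3829 - (-16933 - 22115)/(-2762 - 4897) = -3829 - (-39048)/(-7659) = -3829 - (-39048)*(-1)/7659 = -3829 - 1*13016/2553 = -3829 - 13016/2553 = -9788453/2553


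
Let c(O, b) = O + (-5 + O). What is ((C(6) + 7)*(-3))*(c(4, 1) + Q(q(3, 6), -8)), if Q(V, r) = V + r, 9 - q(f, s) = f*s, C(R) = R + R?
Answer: 798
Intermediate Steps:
C(R) = 2*R
q(f, s) = 9 - f*s
c(O, b) = -5 + 2*O
((C(6) + 7)*(-3))*(c(4, 1) + Q(q(3, 6), -8)) = ((2*6 + 7)*(-3))*((-5 + 2*4) + ((9 - 1*3*6) - 8)) = ((12 + 7)*(-3))*((-5 + 8) + ((9 - 18) - 8)) = (19*(-3))*(3 + (-9 - 8)) = -57*(3 - 17) = -57*(-14) = 798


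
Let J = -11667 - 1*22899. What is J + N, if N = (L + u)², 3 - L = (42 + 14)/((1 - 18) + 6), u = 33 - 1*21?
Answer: -4133645/121 ≈ -34162.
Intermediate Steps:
u = 12 (u = 33 - 21 = 12)
L = 89/11 (L = 3 - (42 + 14)/((1 - 18) + 6) = 3 - 56/(-17 + 6) = 3 - 56/(-11) = 3 - 56*(-1)/11 = 3 - 1*(-56/11) = 3 + 56/11 = 89/11 ≈ 8.0909)
J = -34566 (J = -11667 - 22899 = -34566)
N = 48841/121 (N = (89/11 + 12)² = (221/11)² = 48841/121 ≈ 403.64)
J + N = -34566 + 48841/121 = -4133645/121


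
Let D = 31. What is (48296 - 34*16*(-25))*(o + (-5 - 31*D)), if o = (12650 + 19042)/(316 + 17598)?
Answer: -534571983936/8957 ≈ -5.9682e+7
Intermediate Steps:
o = 15846/8957 (o = 31692/17914 = 31692*(1/17914) = 15846/8957 ≈ 1.7691)
(48296 - 34*16*(-25))*(o + (-5 - 31*D)) = (48296 - 34*16*(-25))*(15846/8957 + (-5 - 31*31)) = (48296 - 544*(-25))*(15846/8957 + (-5 - 961)) = (48296 + 13600)*(15846/8957 - 966) = 61896*(-8636616/8957) = -534571983936/8957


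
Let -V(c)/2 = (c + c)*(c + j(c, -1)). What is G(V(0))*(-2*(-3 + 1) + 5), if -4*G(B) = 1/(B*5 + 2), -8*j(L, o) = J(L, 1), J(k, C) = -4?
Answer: -9/8 ≈ -1.1250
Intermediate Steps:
j(L, o) = ½ (j(L, o) = -⅛*(-4) = ½)
V(c) = -4*c*(½ + c) (V(c) = -2*(c + c)*(c + ½) = -2*2*c*(½ + c) = -4*c*(½ + c))
G(B) = -1/(4*(2 + 5*B)) (G(B) = -1/(4*(B*5 + 2)) = -1/(4*(5*B + 2)) = -1/(4*(2 + 5*B)))
G(V(0))*(-2*(-3 + 1) + 5) = (-1/(8 + 20*(-2*0*(1 + 2*0))))*(-2*(-3 + 1) + 5) = (-1/(8 + 20*(-2*0*(1 + 0))))*(-2*(-2) + 5) = (-1/(8 + 20*(-2*0*1)))*(4 + 5) = -1/(8 + 20*0)*9 = -1/(8 + 0)*9 = -1/8*9 = -1*⅛*9 = -⅛*9 = -9/8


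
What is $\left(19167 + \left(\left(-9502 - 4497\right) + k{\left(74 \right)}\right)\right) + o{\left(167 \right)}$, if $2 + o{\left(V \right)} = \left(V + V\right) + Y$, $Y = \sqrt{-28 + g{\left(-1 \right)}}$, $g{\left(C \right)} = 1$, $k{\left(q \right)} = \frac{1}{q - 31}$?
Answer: $\frac{236501}{43} + 3 i \sqrt{3} \approx 5500.0 + 5.1962 i$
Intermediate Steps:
$k{\left(q \right)} = \frac{1}{-31 + q}$
$Y = 3 i \sqrt{3}$ ($Y = \sqrt{-28 + 1} = \sqrt{-27} = 3 i \sqrt{3} \approx 5.1962 i$)
$o{\left(V \right)} = -2 + 2 V + 3 i \sqrt{3}$ ($o{\left(V \right)} = -2 + \left(\left(V + V\right) + 3 i \sqrt{3}\right) = -2 + \left(2 V + 3 i \sqrt{3}\right) = -2 + 2 V + 3 i \sqrt{3}$)
$\left(19167 + \left(\left(-9502 - 4497\right) + k{\left(74 \right)}\right)\right) + o{\left(167 \right)} = \left(19167 + \left(\left(-9502 - 4497\right) + \frac{1}{-31 + 74}\right)\right) + \left(-2 + 2 \cdot 167 + 3 i \sqrt{3}\right) = \left(19167 - \left(13999 - \frac{1}{43}\right)\right) + \left(-2 + 334 + 3 i \sqrt{3}\right) = \left(19167 + \left(-13999 + \frac{1}{43}\right)\right) + \left(332 + 3 i \sqrt{3}\right) = \left(19167 - \frac{601956}{43}\right) + \left(332 + 3 i \sqrt{3}\right) = \frac{222225}{43} + \left(332 + 3 i \sqrt{3}\right) = \frac{236501}{43} + 3 i \sqrt{3}$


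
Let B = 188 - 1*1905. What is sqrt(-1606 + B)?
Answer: I*sqrt(3323) ≈ 57.645*I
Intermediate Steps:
B = -1717 (B = 188 - 1905 = -1717)
sqrt(-1606 + B) = sqrt(-1606 - 1717) = sqrt(-3323) = I*sqrt(3323)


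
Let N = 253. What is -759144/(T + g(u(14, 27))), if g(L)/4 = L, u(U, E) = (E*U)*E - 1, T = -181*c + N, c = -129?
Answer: -126524/10737 ≈ -11.784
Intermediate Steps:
T = 23602 (T = -181*(-129) + 253 = 23349 + 253 = 23602)
u(U, E) = -1 + U*E² (u(U, E) = U*E² - 1 = -1 + U*E²)
g(L) = 4*L
-759144/(T + g(u(14, 27))) = -759144/(23602 + 4*(-1 + 14*27²)) = -759144/(23602 + 4*(-1 + 14*729)) = -759144/(23602 + 4*(-1 + 10206)) = -759144/(23602 + 4*10205) = -759144/(23602 + 40820) = -759144/64422 = -759144*1/64422 = -126524/10737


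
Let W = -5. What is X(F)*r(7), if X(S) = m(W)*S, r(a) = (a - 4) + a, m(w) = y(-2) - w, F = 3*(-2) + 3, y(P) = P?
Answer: -90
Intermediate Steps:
F = -3 (F = -6 + 3 = -3)
m(w) = -2 - w
r(a) = -4 + 2*a (r(a) = (-4 + a) + a = -4 + 2*a)
X(S) = 3*S (X(S) = (-2 - 1*(-5))*S = (-2 + 5)*S = 3*S)
X(F)*r(7) = (3*(-3))*(-4 + 2*7) = -9*(-4 + 14) = -9*10 = -90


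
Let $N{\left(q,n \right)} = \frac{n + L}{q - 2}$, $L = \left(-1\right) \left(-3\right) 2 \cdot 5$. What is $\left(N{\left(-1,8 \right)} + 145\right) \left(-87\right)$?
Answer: $-11513$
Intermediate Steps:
$L = 30$ ($L = 3 \cdot 2 \cdot 5 = 6 \cdot 5 = 30$)
$N{\left(q,n \right)} = \frac{30 + n}{-2 + q}$ ($N{\left(q,n \right)} = \frac{n + 30}{q - 2} = \frac{30 + n}{-2 + q}$)
$\left(N{\left(-1,8 \right)} + 145\right) \left(-87\right) = \left(\frac{30 + 8}{-2 - 1} + 145\right) \left(-87\right) = \left(\frac{1}{-3} \cdot 38 + 145\right) \left(-87\right) = \left(\left(- \frac{1}{3}\right) 38 + 145\right) \left(-87\right) = \left(- \frac{38}{3} + 145\right) \left(-87\right) = \frac{397}{3} \left(-87\right) = -11513$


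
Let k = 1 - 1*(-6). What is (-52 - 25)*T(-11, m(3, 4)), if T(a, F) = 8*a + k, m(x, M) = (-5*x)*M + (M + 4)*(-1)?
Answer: 6237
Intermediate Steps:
k = 7 (k = 1 + 6 = 7)
m(x, M) = -4 - M - 5*M*x (m(x, M) = -5*M*x + (4 + M)*(-1) = -5*M*x + (-4 - M) = -4 - M - 5*M*x)
T(a, F) = 7 + 8*a (T(a, F) = 8*a + 7 = 7 + 8*a)
(-52 - 25)*T(-11, m(3, 4)) = (-52 - 25)*(7 + 8*(-11)) = -77*(7 - 88) = -77*(-81) = 6237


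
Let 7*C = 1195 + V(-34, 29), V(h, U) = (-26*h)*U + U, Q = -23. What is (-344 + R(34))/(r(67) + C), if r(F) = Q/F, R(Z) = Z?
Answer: -145390/1799459 ≈ -0.080796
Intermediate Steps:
V(h, U) = U - 26*U*h (V(h, U) = -26*U*h + U = U - 26*U*h)
r(F) = -23/F
C = 26860/7 (C = (1195 + 29*(1 - 26*(-34)))/7 = (1195 + 29*(1 + 884))/7 = (1195 + 29*885)/7 = (1195 + 25665)/7 = (1/7)*26860 = 26860/7 ≈ 3837.1)
(-344 + R(34))/(r(67) + C) = (-344 + 34)/(-23/67 + 26860/7) = -310/(-23*1/67 + 26860/7) = -310/(-23/67 + 26860/7) = -310/1799459/469 = -310*469/1799459 = -145390/1799459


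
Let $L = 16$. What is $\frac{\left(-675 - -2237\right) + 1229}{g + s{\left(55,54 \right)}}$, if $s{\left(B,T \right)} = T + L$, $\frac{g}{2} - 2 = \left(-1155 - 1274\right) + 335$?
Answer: $- \frac{2791}{4114} \approx -0.67842$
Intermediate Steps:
$g = -4184$ ($g = 4 + 2 \left(\left(-1155 - 1274\right) + 335\right) = 4 + 2 \left(-2429 + 335\right) = 4 + 2 \left(-2094\right) = 4 - 4188 = -4184$)
$s{\left(B,T \right)} = 16 + T$ ($s{\left(B,T \right)} = T + 16 = 16 + T$)
$\frac{\left(-675 - -2237\right) + 1229}{g + s{\left(55,54 \right)}} = \frac{\left(-675 - -2237\right) + 1229}{-4184 + \left(16 + 54\right)} = \frac{\left(-675 + 2237\right) + 1229}{-4184 + 70} = \frac{1562 + 1229}{-4114} = 2791 \left(- \frac{1}{4114}\right) = - \frac{2791}{4114}$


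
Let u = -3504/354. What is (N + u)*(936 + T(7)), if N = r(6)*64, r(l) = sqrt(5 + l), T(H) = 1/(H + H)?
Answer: -3826660/413 + 419360*sqrt(11)/7 ≈ 1.8943e+5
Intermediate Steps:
T(H) = 1/(2*H)
N = 64*sqrt(11) (N = sqrt(5 + 6)*64 = sqrt(11)*64 = 64*sqrt(11) ≈ 212.26)
u = -584/59 (u = -3504*1/354 = -584/59 ≈ -9.8983)
(N + u)*(936 + T(7)) = (64*sqrt(11) - 584/59)*(936 + (1/2)/7) = (-584/59 + 64*sqrt(11))*(936 + (1/2)*(1/7)) = (-584/59 + 64*sqrt(11))*(936 + 1/14) = (-584/59 + 64*sqrt(11))*(13105/14) = -3826660/413 + 419360*sqrt(11)/7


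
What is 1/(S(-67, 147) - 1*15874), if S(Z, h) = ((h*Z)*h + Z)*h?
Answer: -1/212852764 ≈ -4.6981e-9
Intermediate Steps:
S(Z, h) = h*(Z + Z*h**2) (S(Z, h) = ((Z*h)*h + Z)*h = (Z*h**2 + Z)*h = (Z + Z*h**2)*h = h*(Z + Z*h**2))
1/(S(-67, 147) - 1*15874) = 1/(-67*147*(1 + 147**2) - 1*15874) = 1/(-67*147*(1 + 21609) - 15874) = 1/(-67*147*21610 - 15874) = 1/(-212836890 - 15874) = 1/(-212852764) = -1/212852764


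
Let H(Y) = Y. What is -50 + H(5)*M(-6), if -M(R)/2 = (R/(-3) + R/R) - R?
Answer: -140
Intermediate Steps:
M(R) = -2 + 8*R/3 (M(R) = -2*((R/(-3) + R/R) - R) = -2*((R*(-1/3) + 1) - R) = -2*((-R/3 + 1) - R) = -2*((1 - R/3) - R) = -2*(1 - 4*R/3) = -2 + 8*R/3)
-50 + H(5)*M(-6) = -50 + 5*(-2 + (8/3)*(-6)) = -50 + 5*(-2 - 16) = -50 + 5*(-18) = -50 - 90 = -140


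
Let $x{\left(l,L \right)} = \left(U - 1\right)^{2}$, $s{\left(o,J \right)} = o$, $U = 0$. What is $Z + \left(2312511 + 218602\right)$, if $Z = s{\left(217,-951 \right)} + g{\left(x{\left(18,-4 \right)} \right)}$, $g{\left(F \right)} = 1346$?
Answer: $2532676$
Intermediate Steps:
$x{\left(l,L \right)} = 1$ ($x{\left(l,L \right)} = \left(0 - 1\right)^{2} = \left(-1\right)^{2} = 1$)
$Z = 1563$ ($Z = 217 + 1346 = 1563$)
$Z + \left(2312511 + 218602\right) = 1563 + \left(2312511 + 218602\right) = 1563 + 2531113 = 2532676$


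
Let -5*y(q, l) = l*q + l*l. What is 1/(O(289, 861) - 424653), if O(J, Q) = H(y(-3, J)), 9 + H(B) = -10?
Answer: -1/424672 ≈ -2.3548e-6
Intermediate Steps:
y(q, l) = -l²/5 - l*q/5 (y(q, l) = -(l*q + l*l)/5 = -(l*q + l²)/5 = -(l² + l*q)/5 = -l²/5 - l*q/5)
H(B) = -19 (H(B) = -9 - 10 = -19)
O(J, Q) = -19
1/(O(289, 861) - 424653) = 1/(-19 - 424653) = 1/(-424672) = -1/424672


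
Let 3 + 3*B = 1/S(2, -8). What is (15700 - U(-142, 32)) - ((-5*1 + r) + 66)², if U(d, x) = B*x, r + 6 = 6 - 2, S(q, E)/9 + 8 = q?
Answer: 992347/81 ≈ 12251.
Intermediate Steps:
S(q, E) = -72 + 9*q
B = -163/162 (B = -1 + 1/(3*(-72 + 9*2)) = -1 + 1/(3*(-72 + 18)) = -1 + (⅓)/(-54) = -1 + (⅓)*(-1/54) = -1 - 1/162 = -163/162 ≈ -1.0062)
r = -2 (r = -6 + (6 - 2) = -6 + 4 = -2)
U(d, x) = -163*x/162
(15700 - U(-142, 32)) - ((-5*1 + r) + 66)² = (15700 - (-163)*32/162) - ((-5*1 - 2) + 66)² = (15700 - 1*(-2608/81)) - ((-5 - 2) + 66)² = (15700 + 2608/81) - (-7 + 66)² = 1274308/81 - 1*59² = 1274308/81 - 1*3481 = 1274308/81 - 3481 = 992347/81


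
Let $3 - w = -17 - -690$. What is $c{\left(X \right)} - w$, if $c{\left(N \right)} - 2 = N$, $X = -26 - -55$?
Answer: $701$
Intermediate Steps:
$X = 29$ ($X = -26 + 55 = 29$)
$c{\left(N \right)} = 2 + N$
$w = -670$ ($w = 3 - \left(-17 - -690\right) = 3 - \left(-17 + 690\right) = 3 - 673 = -670$)
$c{\left(X \right)} - w = \left(2 + 29\right) - -670 = 31 + 670 = 701$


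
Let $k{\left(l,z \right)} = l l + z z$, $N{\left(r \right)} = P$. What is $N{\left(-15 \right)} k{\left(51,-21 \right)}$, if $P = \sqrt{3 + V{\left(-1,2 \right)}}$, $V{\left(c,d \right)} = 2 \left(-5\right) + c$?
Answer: $6084 i \sqrt{2} \approx 8604.1 i$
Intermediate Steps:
$V{\left(c,d \right)} = -10 + c$
$P = 2 i \sqrt{2}$ ($P = \sqrt{3 - 11} = \sqrt{-8} = 2 i \sqrt{2} \approx 2.8284 i$)
$N{\left(r \right)} = 2 i \sqrt{2}$
$k{\left(l,z \right)} = l^{2} + z^{2}$
$N{\left(-15 \right)} k{\left(51,-21 \right)} = 2 i \sqrt{2} \left(51^{2} + \left(-21\right)^{2}\right) = 2 i \sqrt{2} \left(2601 + 441\right) = 2 i \sqrt{2} \cdot 3042 = 6084 i \sqrt{2}$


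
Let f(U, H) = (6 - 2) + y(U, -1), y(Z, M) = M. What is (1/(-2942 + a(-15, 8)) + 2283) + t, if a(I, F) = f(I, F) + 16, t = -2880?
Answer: -1745032/2923 ≈ -597.00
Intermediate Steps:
f(U, H) = 3 (f(U, H) = (6 - 2) - 1 = 4 - 1 = 3)
a(I, F) = 19 (a(I, F) = 3 + 16 = 19)
(1/(-2942 + a(-15, 8)) + 2283) + t = (1/(-2942 + 19) + 2283) - 2880 = (1/(-2923) + 2283) - 2880 = (-1/2923 + 2283) - 2880 = 6673208/2923 - 2880 = -1745032/2923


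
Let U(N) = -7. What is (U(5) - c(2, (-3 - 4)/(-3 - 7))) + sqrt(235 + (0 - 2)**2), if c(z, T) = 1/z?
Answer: -15/2 + sqrt(239) ≈ 7.9596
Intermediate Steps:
(U(5) - c(2, (-3 - 4)/(-3 - 7))) + sqrt(235 + (0 - 2)**2) = (-7 - 1/2) + sqrt(235 + (0 - 2)**2) = (-7 - 1*1/2) + sqrt(235 + (-2)**2) = (-7 - 1/2) + sqrt(235 + 4) = -15/2 + sqrt(239)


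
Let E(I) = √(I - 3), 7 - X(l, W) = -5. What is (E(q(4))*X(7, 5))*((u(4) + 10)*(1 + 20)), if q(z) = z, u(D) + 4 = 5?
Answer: 2772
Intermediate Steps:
u(D) = 1 (u(D) = -4 + 5 = 1)
X(l, W) = 12 (X(l, W) = 7 - 1*(-5) = 7 + 5 = 12)
E(I) = √(-3 + I)
(E(q(4))*X(7, 5))*((u(4) + 10)*(1 + 20)) = (√(-3 + 4)*12)*((1 + 10)*(1 + 20)) = (√1*12)*(11*21) = (1*12)*231 = 12*231 = 2772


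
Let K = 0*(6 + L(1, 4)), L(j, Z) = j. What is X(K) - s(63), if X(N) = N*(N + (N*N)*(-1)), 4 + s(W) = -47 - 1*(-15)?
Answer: 36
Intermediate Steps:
s(W) = -36 (s(W) = -4 + (-47 - 1*(-15)) = -4 + (-47 + 15) = -4 - 32 = -36)
K = 0 (K = 0*(6 + 1) = 0*7 = 0)
X(N) = N*(N - N**2) (X(N) = N*(N + N**2*(-1)) = N*(N - N**2))
X(K) - s(63) = 0**2*(1 - 1*0) - 1*(-36) = 0*(1 + 0) + 36 = 0*1 + 36 = 0 + 36 = 36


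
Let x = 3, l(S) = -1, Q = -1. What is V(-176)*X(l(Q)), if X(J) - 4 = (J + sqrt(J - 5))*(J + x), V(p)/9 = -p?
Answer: 3168 + 3168*I*sqrt(6) ≈ 3168.0 + 7760.0*I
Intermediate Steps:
V(p) = -9*p (V(p) = 9*(-p) = -9*p)
X(J) = 4 + (3 + J)*(J + sqrt(-5 + J)) (X(J) = 4 + (J + sqrt(J - 5))*(J + 3) = 4 + (J + sqrt(-5 + J))*(3 + J) = 4 + (3 + J)*(J + sqrt(-5 + J)))
V(-176)*X(l(Q)) = (-9*(-176))*(4 + (-1)**2 + 3*(-1) + 3*sqrt(-5 - 1) - sqrt(-5 - 1)) = 1584*(4 + 1 - 3 + 3*sqrt(-6) - sqrt(-6)) = 1584*(4 + 1 - 3 + 3*(I*sqrt(6)) - I*sqrt(6)) = 1584*(4 + 1 - 3 + 3*I*sqrt(6) - I*sqrt(6)) = 1584*(2 + 2*I*sqrt(6)) = 3168 + 3168*I*sqrt(6)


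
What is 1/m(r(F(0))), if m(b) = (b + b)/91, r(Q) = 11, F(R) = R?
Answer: 91/22 ≈ 4.1364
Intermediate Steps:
m(b) = 2*b/91 (m(b) = (2*b)*(1/91) = 2*b/91)
1/m(r(F(0))) = 1/((2/91)*11) = 1/(22/91) = 91/22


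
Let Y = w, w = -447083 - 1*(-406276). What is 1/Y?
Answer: -1/40807 ≈ -2.4506e-5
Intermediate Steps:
w = -40807 (w = -447083 + 406276 = -40807)
Y = -40807
1/Y = 1/(-40807) = -1/40807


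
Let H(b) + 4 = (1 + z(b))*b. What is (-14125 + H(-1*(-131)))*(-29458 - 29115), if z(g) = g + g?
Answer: -1190437652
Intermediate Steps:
z(g) = 2*g
H(b) = -4 + b*(1 + 2*b) (H(b) = -4 + (1 + 2*b)*b = -4 + b*(1 + 2*b))
(-14125 + H(-1*(-131)))*(-29458 - 29115) = (-14125 + (-4 - 1*(-131) + 2*(-1*(-131))²))*(-29458 - 29115) = (-14125 + (-4 + 131 + 2*131²))*(-58573) = (-14125 + (-4 + 131 + 2*17161))*(-58573) = (-14125 + (-4 + 131 + 34322))*(-58573) = (-14125 + 34449)*(-58573) = 20324*(-58573) = -1190437652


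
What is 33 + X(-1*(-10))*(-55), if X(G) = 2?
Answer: -77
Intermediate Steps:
33 + X(-1*(-10))*(-55) = 33 + 2*(-55) = 33 - 110 = -77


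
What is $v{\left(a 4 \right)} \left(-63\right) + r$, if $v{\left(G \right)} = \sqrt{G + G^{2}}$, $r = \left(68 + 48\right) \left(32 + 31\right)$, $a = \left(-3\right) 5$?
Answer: $7308 - 126 \sqrt{885} \approx 3559.6$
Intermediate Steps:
$a = -15$
$r = 7308$ ($r = 116 \cdot 63 = 7308$)
$v{\left(a 4 \right)} \left(-63\right) + r = \sqrt{\left(-15\right) 4 \left(1 - 60\right)} \left(-63\right) + 7308 = \sqrt{- 60 \left(1 - 60\right)} \left(-63\right) + 7308 = \sqrt{\left(-60\right) \left(-59\right)} \left(-63\right) + 7308 = \sqrt{3540} \left(-63\right) + 7308 = 2 \sqrt{885} \left(-63\right) + 7308 = - 126 \sqrt{885} + 7308 = 7308 - 126 \sqrt{885}$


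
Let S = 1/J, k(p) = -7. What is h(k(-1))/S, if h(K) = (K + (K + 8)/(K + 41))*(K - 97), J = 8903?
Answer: 109720572/17 ≈ 6.4542e+6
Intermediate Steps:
h(K) = (-97 + K)*(K + (8 + K)/(41 + K)) (h(K) = (K + (8 + K)/(41 + K))*(-97 + K) = (-97 + K)*(K + (8 + K)/(41 + K)))
S = 1/8903 ≈ 0.00011232
h(k(-1))/S = ((-776 + (-7)³ - 4066*(-7) - 55*(-7)²)/(41 - 7))/(1/8903) = ((-776 - 343 + 28462 - 55*49)/34)*8903 = ((-776 - 343 + 28462 - 2695)/34)*8903 = ((1/34)*24648)*8903 = (12324/17)*8903 = 109720572/17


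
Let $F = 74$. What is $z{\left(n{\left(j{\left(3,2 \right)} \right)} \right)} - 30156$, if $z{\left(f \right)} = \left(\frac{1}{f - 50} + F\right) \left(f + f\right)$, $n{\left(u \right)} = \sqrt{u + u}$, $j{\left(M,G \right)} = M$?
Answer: $- \frac{37604538}{1247} + \frac{184506 \sqrt{6}}{1247} \approx -29794.0$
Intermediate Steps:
$n{\left(u \right)} = \sqrt{2} \sqrt{u}$ ($n{\left(u \right)} = \sqrt{2 u} = \sqrt{2} \sqrt{u}$)
$z{\left(f \right)} = 2 f \left(74 + \frac{1}{-50 + f}\right)$ ($z{\left(f \right)} = \left(\frac{1}{f - 50} + 74\right) \left(f + f\right) = \left(\frac{1}{-50 + f} + 74\right) 2 f = \left(74 + \frac{1}{-50 + f}\right) 2 f = 2 f \left(74 + \frac{1}{-50 + f}\right)$)
$z{\left(n{\left(j{\left(3,2 \right)} \right)} \right)} - 30156 = \frac{2 \sqrt{2} \sqrt{3} \left(-3699 + 74 \sqrt{2} \sqrt{3}\right)}{-50 + \sqrt{2} \sqrt{3}} - 30156 = \frac{2 \sqrt{6} \left(-3699 + 74 \sqrt{6}\right)}{-50 + \sqrt{6}} - 30156 = -30156 + \frac{2 \sqrt{6} \left(-3699 + 74 \sqrt{6}\right)}{-50 + \sqrt{6}}$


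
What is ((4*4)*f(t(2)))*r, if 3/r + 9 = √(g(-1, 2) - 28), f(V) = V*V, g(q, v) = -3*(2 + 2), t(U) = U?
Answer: -1728/121 - 384*I*√10/121 ≈ -14.281 - 10.036*I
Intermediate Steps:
g(q, v) = -12 (g(q, v) = -3*4 = -12)
f(V) = V²
r = 3/(-9 + 2*I*√10) (r = 3/(-9 + √(-12 - 28)) = 3/(-9 + √(-40)) = 3/(-9 + 2*I*√10) ≈ -0.22314 - 0.15681*I)
((4*4)*f(t(2)))*r = ((4*4)*2²)*(-27/121 - 6*I*√10/121) = (16*4)*(-27/121 - 6*I*√10/121) = 64*(-27/121 - 6*I*√10/121) = -1728/121 - 384*I*√10/121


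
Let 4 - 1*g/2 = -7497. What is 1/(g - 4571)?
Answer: 1/10431 ≈ 9.5868e-5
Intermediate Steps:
g = 15002 (g = 8 - 2*(-7497) = 8 + 14994 = 15002)
1/(g - 4571) = 1/(15002 - 4571) = 1/10431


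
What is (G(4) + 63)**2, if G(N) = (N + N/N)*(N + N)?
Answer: 10609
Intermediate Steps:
G(N) = 2*N*(1 + N) (G(N) = (N + 1)*(2*N) = (1 + N)*(2*N) = 2*N*(1 + N))
(G(4) + 63)**2 = (2*4*(1 + 4) + 63)**2 = (2*4*5 + 63)**2 = (40 + 63)**2 = 103**2 = 10609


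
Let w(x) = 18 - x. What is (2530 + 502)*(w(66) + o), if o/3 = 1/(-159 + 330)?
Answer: -8292520/57 ≈ -1.4548e+5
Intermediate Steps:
o = 1/57 (o = 3/(-159 + 330) = 3/171 = 3*(1/171) = 1/57 ≈ 0.017544)
(2530 + 502)*(w(66) + o) = (2530 + 502)*((18 - 1*66) + 1/57) = 3032*((18 - 66) + 1/57) = 3032*(-48 + 1/57) = 3032*(-2735/57) = -8292520/57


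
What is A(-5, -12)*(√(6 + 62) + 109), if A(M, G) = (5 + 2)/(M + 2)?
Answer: -763/3 - 14*√17/3 ≈ -273.57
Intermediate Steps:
A(M, G) = 7/(2 + M)
A(-5, -12)*(√(6 + 62) + 109) = (7/(2 - 5))*(√(6 + 62) + 109) = (7/(-3))*(√68 + 109) = (7*(-⅓))*(2*√17 + 109) = -7*(109 + 2*√17)/3 = -763/3 - 14*√17/3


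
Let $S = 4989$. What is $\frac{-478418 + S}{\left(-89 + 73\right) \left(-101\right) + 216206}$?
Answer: $- \frac{43039}{19802} \approx -2.1735$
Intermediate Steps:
$\frac{-478418 + S}{\left(-89 + 73\right) \left(-101\right) + 216206} = \frac{-478418 + 4989}{\left(-89 + 73\right) \left(-101\right) + 216206} = - \frac{473429}{\left(-16\right) \left(-101\right) + 216206} = - \frac{473429}{1616 + 216206} = - \frac{473429}{217822} = \left(-473429\right) \frac{1}{217822} = - \frac{43039}{19802}$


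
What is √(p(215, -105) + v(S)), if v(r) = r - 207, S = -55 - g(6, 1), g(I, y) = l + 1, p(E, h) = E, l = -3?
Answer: 3*I*√5 ≈ 6.7082*I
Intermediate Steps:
g(I, y) = -2 (g(I, y) = -3 + 1 = -2)
S = -53 (S = -55 - 1*(-2) = -55 + 2 = -53)
v(r) = -207 + r
√(p(215, -105) + v(S)) = √(215 + (-207 - 53)) = √(215 - 260) = √(-45) = 3*I*√5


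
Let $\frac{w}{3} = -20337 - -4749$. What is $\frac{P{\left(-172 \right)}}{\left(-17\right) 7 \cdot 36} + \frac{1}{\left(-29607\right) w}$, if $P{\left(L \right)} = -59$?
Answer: $\frac{1134555103}{82380234006} \approx 0.013772$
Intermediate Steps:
$w = -46764$ ($w = 3 \left(-20337 - -4749\right) = 3 \left(-20337 + 4749\right) = 3 \left(-15588\right) = -46764$)
$\frac{P{\left(-172 \right)}}{\left(-17\right) 7 \cdot 36} + \frac{1}{\left(-29607\right) w} = - \frac{59}{\left(-17\right) 7 \cdot 36} + \frac{1}{\left(-29607\right) \left(-46764\right)} = - \frac{59}{\left(-119\right) 36} - - \frac{1}{1384541748} = - \frac{59}{-4284} + \frac{1}{1384541748} = \left(-59\right) \left(- \frac{1}{4284}\right) + \frac{1}{1384541748} = \frac{59}{4284} + \frac{1}{1384541748} = \frac{1134555103}{82380234006}$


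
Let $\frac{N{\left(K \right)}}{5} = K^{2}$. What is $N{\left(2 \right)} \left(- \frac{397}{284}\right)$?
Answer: $- \frac{1985}{71} \approx -27.958$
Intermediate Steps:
$N{\left(K \right)} = 5 K^{2}$
$N{\left(2 \right)} \left(- \frac{397}{284}\right) = 5 \cdot 2^{2} \left(- \frac{397}{284}\right) = 5 \cdot 4 \left(\left(-397\right) \frac{1}{284}\right) = 20 \left(- \frac{397}{284}\right) = - \frac{1985}{71}$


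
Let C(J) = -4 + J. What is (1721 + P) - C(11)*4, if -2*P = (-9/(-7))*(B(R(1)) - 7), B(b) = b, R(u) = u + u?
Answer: 23747/14 ≈ 1696.2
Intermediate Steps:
R(u) = 2*u
P = 45/14 (P = -(-9/(-7))*(2*1 - 7)/2 = -(-9*(-⅐))*(2 - 7)/2 = -9*(-5)/14 = -½*(-45/7) = 45/14 ≈ 3.2143)
(1721 + P) - C(11)*4 = (1721 + 45/14) - (-4 + 11)*4 = 24139/14 - 7*4 = 24139/14 - 1*28 = 24139/14 - 28 = 23747/14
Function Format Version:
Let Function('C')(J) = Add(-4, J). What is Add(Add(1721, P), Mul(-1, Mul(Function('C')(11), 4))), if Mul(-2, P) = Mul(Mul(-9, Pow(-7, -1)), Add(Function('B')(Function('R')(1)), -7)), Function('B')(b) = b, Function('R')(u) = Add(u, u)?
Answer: Rational(23747, 14) ≈ 1696.2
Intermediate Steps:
Function('R')(u) = Mul(2, u)
P = Rational(45, 14) (P = Mul(Rational(-1, 2), Mul(Mul(-9, Pow(-7, -1)), Add(Mul(2, 1), -7))) = Mul(Rational(-1, 2), Mul(Mul(-9, Rational(-1, 7)), Add(2, -7))) = Mul(Rational(-1, 2), Mul(Rational(9, 7), -5)) = Mul(Rational(-1, 2), Rational(-45, 7)) = Rational(45, 14) ≈ 3.2143)
Add(Add(1721, P), Mul(-1, Mul(Function('C')(11), 4))) = Add(Add(1721, Rational(45, 14)), Mul(-1, Mul(Add(-4, 11), 4))) = Add(Rational(24139, 14), Mul(-1, Mul(7, 4))) = Add(Rational(24139, 14), Mul(-1, 28)) = Add(Rational(24139, 14), -28) = Rational(23747, 14)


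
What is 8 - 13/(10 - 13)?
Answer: 37/3 ≈ 12.333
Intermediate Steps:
8 - 13/(10 - 13) = 8 - 13/(-3) = 8 - ⅓*(-13) = 8 + 13/3 = 37/3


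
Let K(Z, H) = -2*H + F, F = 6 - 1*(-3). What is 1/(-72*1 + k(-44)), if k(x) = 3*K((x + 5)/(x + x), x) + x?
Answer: 1/175 ≈ 0.0057143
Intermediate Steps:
F = 9 (F = 6 + 3 = 9)
K(Z, H) = 9 - 2*H (K(Z, H) = -2*H + 9 = 9 - 2*H)
k(x) = 27 - 5*x (k(x) = 3*(9 - 2*x) + x = (27 - 6*x) + x = 27 - 5*x)
1/(-72*1 + k(-44)) = 1/(-72*1 + (27 - 5*(-44))) = 1/(-72 + (27 + 220)) = 1/(-72 + 247) = 1/175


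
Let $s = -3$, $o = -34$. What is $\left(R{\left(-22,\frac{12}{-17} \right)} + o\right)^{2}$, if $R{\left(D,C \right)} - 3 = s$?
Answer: $1156$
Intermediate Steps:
$R{\left(D,C \right)} = 0$ ($R{\left(D,C \right)} = 3 - 3 = 0$)
$\left(R{\left(-22,\frac{12}{-17} \right)} + o\right)^{2} = \left(0 - 34\right)^{2} = \left(-34\right)^{2} = 1156$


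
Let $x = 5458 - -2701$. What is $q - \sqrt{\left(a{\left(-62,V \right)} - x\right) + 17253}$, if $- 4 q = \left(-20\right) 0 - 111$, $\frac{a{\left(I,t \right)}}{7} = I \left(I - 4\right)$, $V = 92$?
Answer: $\frac{111}{4} - \sqrt{37738} \approx -166.51$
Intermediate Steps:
$a{\left(I,t \right)} = 7 I \left(-4 + I\right)$ ($a{\left(I,t \right)} = 7 I \left(I - 4\right) = 7 I \left(-4 + I\right)$)
$x = 8159$ ($x = 5458 + 2701 = 8159$)
$q = \frac{111}{4}$ ($q = - \frac{\left(-20\right) 0 - 111}{4} = - \frac{0 - 111}{4} = \left(- \frac{1}{4}\right) \left(-111\right) = \frac{111}{4} \approx 27.75$)
$q - \sqrt{\left(a{\left(-62,V \right)} - x\right) + 17253} = \frac{111}{4} - \sqrt{\left(7 \left(-62\right) \left(-4 - 62\right) - 8159\right) + 17253} = \frac{111}{4} - \sqrt{\left(7 \left(-62\right) \left(-66\right) - 8159\right) + 17253} = \frac{111}{4} - \sqrt{\left(28644 - 8159\right) + 17253} = \frac{111}{4} - \sqrt{20485 + 17253} = \frac{111}{4} - \sqrt{37738}$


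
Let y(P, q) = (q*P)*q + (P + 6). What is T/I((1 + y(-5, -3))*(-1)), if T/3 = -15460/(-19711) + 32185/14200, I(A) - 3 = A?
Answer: 512358321/2575045040 ≈ 0.19897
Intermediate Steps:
y(P, q) = 6 + P + P*q² (y(P, q) = (P*q)*q + (6 + P) = P*q² + (6 + P) = 6 + P + P*q²)
I(A) = 3 + A
T = 512358321/55979240 (T = 3*(-15460/(-19711) + 32185/14200) = 3*(-15460*(-1/19711) + 32185*(1/14200)) = 3*(15460/19711 + 6437/2840) = 3*(170786107/55979240) = 512358321/55979240 ≈ 9.1526)
T/I((1 + y(-5, -3))*(-1)) = 512358321/(55979240*(3 + (1 + (6 - 5 - 5*(-3)²))*(-1))) = 512358321/(55979240*(3 + (1 + (6 - 5 - 5*9))*(-1))) = 512358321/(55979240*(3 + (1 + (6 - 5 - 45))*(-1))) = 512358321/(55979240*(3 + (1 - 44)*(-1))) = 512358321/(55979240*(3 - 43*(-1))) = 512358321/(55979240*(3 + 43)) = (512358321/55979240)/46 = (512358321/55979240)*(1/46) = 512358321/2575045040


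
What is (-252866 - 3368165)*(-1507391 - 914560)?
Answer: 8769959651481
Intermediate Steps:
(-252866 - 3368165)*(-1507391 - 914560) = -3621031*(-2421951) = 8769959651481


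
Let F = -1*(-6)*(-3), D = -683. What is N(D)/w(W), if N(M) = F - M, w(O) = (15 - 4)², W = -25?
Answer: 665/121 ≈ 5.4959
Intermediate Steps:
F = -18 (F = 6*(-3) = -18)
w(O) = 121 (w(O) = 11² = 121)
N(M) = -18 - M
N(D)/w(W) = (-18 - 1*(-683))/121 = (-18 + 683)*(1/121) = 665*(1/121) = 665/121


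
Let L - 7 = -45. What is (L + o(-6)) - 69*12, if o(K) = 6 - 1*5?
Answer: -865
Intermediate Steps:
L = -38 (L = 7 - 45 = -38)
o(K) = 1 (o(K) = 6 - 5 = 1)
(L + o(-6)) - 69*12 = (-38 + 1) - 69*12 = -37 - 828 = -865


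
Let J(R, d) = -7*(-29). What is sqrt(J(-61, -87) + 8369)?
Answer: 2*sqrt(2143) ≈ 92.585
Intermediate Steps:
J(R, d) = 203
sqrt(J(-61, -87) + 8369) = sqrt(203 + 8369) = sqrt(8572) = 2*sqrt(2143)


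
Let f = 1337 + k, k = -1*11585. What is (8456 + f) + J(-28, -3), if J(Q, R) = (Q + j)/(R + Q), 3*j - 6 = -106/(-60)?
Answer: -4997393/2790 ≈ -1791.2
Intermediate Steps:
j = 233/90 (j = 2 + (-106/(-60))/3 = 2 + (-106*(-1/60))/3 = 2 + (1/3)*(53/30) = 2 + 53/90 = 233/90 ≈ 2.5889)
k = -11585
J(Q, R) = (233/90 + Q)/(Q + R) (J(Q, R) = (Q + 233/90)/(R + Q) = (233/90 + Q)/(Q + R))
f = -10248 (f = 1337 - 11585 = -10248)
(8456 + f) + J(-28, -3) = (8456 - 10248) + (233/90 - 28)/(-28 - 3) = -1792 - 2287/90/(-31) = -1792 - 1/31*(-2287/90) = -1792 + 2287/2790 = -4997393/2790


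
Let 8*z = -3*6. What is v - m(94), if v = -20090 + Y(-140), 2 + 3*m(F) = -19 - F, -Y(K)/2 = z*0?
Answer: -60155/3 ≈ -20052.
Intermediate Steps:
z = -9/4 (z = (-3*6)/8 = (⅛)*(-18) = -9/4 ≈ -2.2500)
Y(K) = 0 (Y(K) = -(-9)*0/2 = -2*0 = 0)
m(F) = -7 - F/3 (m(F) = -⅔ + (-19 - F)/3 = -⅔ + (-19/3 - F/3) = -7 - F/3)
v = -20090 (v = -20090 + 0 = -20090)
v - m(94) = -20090 - (-7 - ⅓*94) = -20090 - (-7 - 94/3) = -20090 - 1*(-115/3) = -20090 + 115/3 = -60155/3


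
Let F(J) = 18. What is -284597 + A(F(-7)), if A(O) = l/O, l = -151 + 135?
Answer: -2561381/9 ≈ -2.8460e+5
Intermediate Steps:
l = -16
A(O) = -16/O
-284597 + A(F(-7)) = -284597 - 16/18 = -284597 - 16*1/18 = -284597 - 8/9 = -2561381/9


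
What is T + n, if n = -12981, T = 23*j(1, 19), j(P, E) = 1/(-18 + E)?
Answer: -12958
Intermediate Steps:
T = 23 (T = 23/(-18 + 19) = 23/1 = 23*1 = 23)
T + n = 23 - 12981 = -12958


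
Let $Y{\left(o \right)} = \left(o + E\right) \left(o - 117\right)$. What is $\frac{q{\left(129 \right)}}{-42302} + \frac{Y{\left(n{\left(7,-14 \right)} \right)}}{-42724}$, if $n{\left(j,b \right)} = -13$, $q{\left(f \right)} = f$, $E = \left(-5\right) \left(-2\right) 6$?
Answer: $\frac{31619228}{225913831} \approx 0.13996$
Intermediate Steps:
$E = 60$ ($E = 10 \cdot 6 = 60$)
$Y{\left(o \right)} = \left(-117 + o\right) \left(60 + o\right)$ ($Y{\left(o \right)} = \left(o + 60\right) \left(o - 117\right) = \left(60 + o\right) \left(-117 + o\right) = \left(-117 + o\right) \left(60 + o\right)$)
$\frac{q{\left(129 \right)}}{-42302} + \frac{Y{\left(n{\left(7,-14 \right)} \right)}}{-42724} = \frac{129}{-42302} + \frac{-7020 + \left(-13\right)^{2} - -741}{-42724} = 129 \left(- \frac{1}{42302}\right) + \left(-7020 + 169 + 741\right) \left(- \frac{1}{42724}\right) = - \frac{129}{42302} - - \frac{3055}{21362} = - \frac{129}{42302} + \frac{3055}{21362} = \frac{31619228}{225913831}$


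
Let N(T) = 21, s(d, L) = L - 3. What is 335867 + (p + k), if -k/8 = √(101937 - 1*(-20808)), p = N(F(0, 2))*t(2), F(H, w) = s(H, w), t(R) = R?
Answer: 335909 - 56*√2505 ≈ 3.3311e+5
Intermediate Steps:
s(d, L) = -3 + L
F(H, w) = -3 + w
p = 42 (p = 21*2 = 42)
k = -56*√2505 (k = -8*√(101937 - 1*(-20808)) = -8*√(101937 + 20808) = -56*√2505 ≈ -2802.8)
335867 + (p + k) = 335867 + (42 - 56*√2505) = 335909 - 56*√2505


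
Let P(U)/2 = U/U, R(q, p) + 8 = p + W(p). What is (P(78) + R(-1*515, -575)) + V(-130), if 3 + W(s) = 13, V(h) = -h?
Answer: -441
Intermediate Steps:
W(s) = 10 (W(s) = -3 + 13 = 10)
R(q, p) = 2 + p (R(q, p) = -8 + (p + 10) = -8 + (10 + p) = 2 + p)
P(U) = 2 (P(U) = 2*(U/U) = 2*1 = 2)
(P(78) + R(-1*515, -575)) + V(-130) = (2 + (2 - 575)) - 1*(-130) = (2 - 573) + 130 = -571 + 130 = -441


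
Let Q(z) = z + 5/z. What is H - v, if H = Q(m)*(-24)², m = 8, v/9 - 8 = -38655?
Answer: 352791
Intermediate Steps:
v = -347823 (v = 72 + 9*(-38655) = 72 - 347895 = -347823)
H = 4968 (H = (8 + 5/8)*(-24)² = (8 + 5*(⅛))*576 = (8 + 5/8)*576 = (69/8)*576 = 4968)
H - v = 4968 - 1*(-347823) = 4968 + 347823 = 352791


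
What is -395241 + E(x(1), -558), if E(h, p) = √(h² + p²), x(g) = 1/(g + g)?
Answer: -395241 + √1245457/2 ≈ -3.9468e+5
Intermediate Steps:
x(g) = 1/(2*g)
-395241 + E(x(1), -558) = -395241 + √(((½)/1)² + (-558)²) = -395241 + √(((½)*1)² + 311364) = -395241 + √((½)² + 311364) = -395241 + √(¼ + 311364) = -395241 + √(1245457/4) = -395241 + √1245457/2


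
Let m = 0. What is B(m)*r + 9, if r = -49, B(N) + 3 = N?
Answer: 156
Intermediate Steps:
B(N) = -3 + N
B(m)*r + 9 = (-3 + 0)*(-49) + 9 = -3*(-49) + 9 = 147 + 9 = 156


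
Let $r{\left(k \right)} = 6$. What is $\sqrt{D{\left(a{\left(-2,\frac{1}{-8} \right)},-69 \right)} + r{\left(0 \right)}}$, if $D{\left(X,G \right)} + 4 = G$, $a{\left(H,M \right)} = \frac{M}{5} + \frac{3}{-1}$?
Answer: $i \sqrt{67} \approx 8.1853 i$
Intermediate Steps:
$a{\left(H,M \right)} = -3 + \frac{M}{5}$ ($a{\left(H,M \right)} = M \frac{1}{5} + 3 \left(-1\right) = \frac{M}{5} - 3 = -3 + \frac{M}{5}$)
$D{\left(X,G \right)} = -4 + G$
$\sqrt{D{\left(a{\left(-2,\frac{1}{-8} \right)},-69 \right)} + r{\left(0 \right)}} = \sqrt{\left(-4 - 69\right) + 6} = \sqrt{-73 + 6} = \sqrt{-67} = i \sqrt{67}$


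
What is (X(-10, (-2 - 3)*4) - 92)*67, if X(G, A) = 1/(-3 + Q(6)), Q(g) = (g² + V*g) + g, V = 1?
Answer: -277313/45 ≈ -6162.5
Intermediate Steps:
Q(g) = g² + 2*g (Q(g) = (g² + 1*g) + g = (g² + g) + g = (g + g²) + g = g² + 2*g)
X(G, A) = 1/45 (X(G, A) = 1/(-3 + 6*(2 + 6)) = 1/(-3 + 6*8) = 1/(-3 + 48) = 1/45)
(X(-10, (-2 - 3)*4) - 92)*67 = (1/45 - 92)*67 = -4139/45*67 = -277313/45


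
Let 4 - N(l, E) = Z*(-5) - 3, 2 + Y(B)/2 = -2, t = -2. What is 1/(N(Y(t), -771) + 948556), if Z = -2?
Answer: 1/948553 ≈ 1.0542e-6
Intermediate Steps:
Y(B) = -8 (Y(B) = -4 + 2*(-2) = -4 - 4 = -8)
N(l, E) = -3 (N(l, E) = 4 - (-2*(-5) - 3) = 4 - (10 - 3) = 4 - 1*7 = 4 - 7 = -3)
1/(N(Y(t), -771) + 948556) = 1/(-3 + 948556) = 1/948553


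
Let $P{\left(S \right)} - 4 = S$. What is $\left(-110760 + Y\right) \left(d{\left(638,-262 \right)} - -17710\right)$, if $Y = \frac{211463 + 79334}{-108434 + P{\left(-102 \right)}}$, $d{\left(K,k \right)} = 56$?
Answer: $- \frac{106785164524311}{54266} \approx -1.9678 \cdot 10^{9}$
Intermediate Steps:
$P{\left(S \right)} = 4 + S$
$Y = - \frac{290797}{108532}$ ($Y = \frac{211463 + 79334}{-108434 + \left(4 - 102\right)} = \frac{290797}{-108434 - 98} = \frac{290797}{-108532} = 290797 \left(- \frac{1}{108532}\right) = - \frac{290797}{108532} \approx -2.6794$)
$\left(-110760 + Y\right) \left(d{\left(638,-262 \right)} - -17710\right) = \left(-110760 - \frac{290797}{108532}\right) \left(56 - -17710\right) = - \frac{12021295117 \left(56 + 17710\right)}{108532} = \left(- \frac{12021295117}{108532}\right) 17766 = - \frac{106785164524311}{54266}$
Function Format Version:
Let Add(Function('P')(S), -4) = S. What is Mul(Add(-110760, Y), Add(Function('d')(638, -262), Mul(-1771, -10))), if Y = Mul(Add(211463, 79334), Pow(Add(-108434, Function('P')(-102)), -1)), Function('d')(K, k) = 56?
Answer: Rational(-106785164524311, 54266) ≈ -1.9678e+9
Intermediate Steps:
Function('P')(S) = Add(4, S)
Y = Rational(-290797, 108532) (Y = Mul(Add(211463, 79334), Pow(Add(-108434, Add(4, -102)), -1)) = Mul(290797, Pow(Add(-108434, -98), -1)) = Mul(290797, Pow(-108532, -1)) = Mul(290797, Rational(-1, 108532)) = Rational(-290797, 108532) ≈ -2.6794)
Mul(Add(-110760, Y), Add(Function('d')(638, -262), Mul(-1771, -10))) = Mul(Add(-110760, Rational(-290797, 108532)), Add(56, Mul(-1771, -10))) = Mul(Rational(-12021295117, 108532), Add(56, 17710)) = Mul(Rational(-12021295117, 108532), 17766) = Rational(-106785164524311, 54266)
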